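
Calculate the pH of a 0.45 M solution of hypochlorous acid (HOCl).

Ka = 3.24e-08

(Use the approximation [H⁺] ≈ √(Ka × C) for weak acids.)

[H⁺] = √(Ka × C) = √(3.24e-08 × 0.45) = 1.2075e-04. pH = -log(1.2075e-04)

pH = 3.92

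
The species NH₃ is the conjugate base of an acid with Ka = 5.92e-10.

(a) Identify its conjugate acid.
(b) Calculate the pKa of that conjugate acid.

(a) The conjugate acid is formed by adding one H⁺ to NH₃, giving NH₄⁺. (b) pKa = -log(Ka) = -log(5.92e-10) = 9.23.

Conjugate acid: NH₄⁺; pK_a = 9.23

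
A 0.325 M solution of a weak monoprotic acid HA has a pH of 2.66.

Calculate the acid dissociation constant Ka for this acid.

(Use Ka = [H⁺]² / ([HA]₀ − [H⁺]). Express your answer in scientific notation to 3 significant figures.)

[H⁺] = 10^(−pH) = 10^(−2.66) = 2.188e-03 M. For HA ⇌ H⁺ + A⁻, Ka = [H⁺][A⁻]/[HA] = [H⁺]² / ([HA]₀ − [H⁺]) = (2.188e-03)² / (0.325 − 2.188e-03) = 1.48e-05.

K_a = 1.48e-05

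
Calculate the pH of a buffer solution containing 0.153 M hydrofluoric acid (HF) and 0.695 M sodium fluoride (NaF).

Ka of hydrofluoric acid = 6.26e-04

pKa = -log(6.26e-04) = 3.20. pH = pKa + log([A⁻]/[HA]) = 3.20 + log(0.695/0.153)

pH = 3.86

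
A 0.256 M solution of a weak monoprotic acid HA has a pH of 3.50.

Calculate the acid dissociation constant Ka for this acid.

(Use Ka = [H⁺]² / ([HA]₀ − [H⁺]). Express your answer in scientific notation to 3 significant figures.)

[H⁺] = 10^(−pH) = 10^(−3.50) = 3.162e-04 M. For HA ⇌ H⁺ + A⁻, Ka = [H⁺][A⁻]/[HA] = [H⁺]² / ([HA]₀ − [H⁺]) = (3.162e-04)² / (0.256 − 3.162e-04) = 3.91e-07.

K_a = 3.91e-07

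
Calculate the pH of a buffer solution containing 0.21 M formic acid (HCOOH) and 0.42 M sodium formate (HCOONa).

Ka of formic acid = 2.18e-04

pKa = -log(2.18e-04) = 3.66. pH = pKa + log([A⁻]/[HA]) = 3.66 + log(0.42/0.21)

pH = 3.96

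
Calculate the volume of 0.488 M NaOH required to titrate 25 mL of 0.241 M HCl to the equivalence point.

At equivalence: moles acid = moles base. moles HCl = 0.241 × 25/1000 = 0.006025 mol. V_base = moles / 0.488 × 1000 = 12.3 mL.

V_{base} = 12.3 mL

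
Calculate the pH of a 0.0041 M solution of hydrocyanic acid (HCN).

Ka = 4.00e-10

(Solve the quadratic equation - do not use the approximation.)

x² + Ka×x - Ka×C = 0. Using quadratic formula: [H⁺] = 1.2804e-06

pH = 5.89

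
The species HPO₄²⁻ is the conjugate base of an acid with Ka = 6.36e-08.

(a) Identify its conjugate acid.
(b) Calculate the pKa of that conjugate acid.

(a) The conjugate acid is formed by adding one H⁺ to HPO₄²⁻, giving H₂PO₄⁻. (b) pKa = -log(Ka) = -log(6.36e-08) = 7.20.

Conjugate acid: H₂PO₄⁻; pK_a = 7.20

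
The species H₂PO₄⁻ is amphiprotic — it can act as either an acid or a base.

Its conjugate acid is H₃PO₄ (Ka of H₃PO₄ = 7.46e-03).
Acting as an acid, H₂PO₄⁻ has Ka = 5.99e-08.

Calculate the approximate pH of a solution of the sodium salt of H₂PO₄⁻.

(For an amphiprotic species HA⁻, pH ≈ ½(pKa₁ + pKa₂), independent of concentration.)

pKa₁ = -log(7.46e-03) = 2.13; pKa₂ = -log(5.99e-08) = 7.22. For an amphiprotic species, pH ≈ ½(pKa₁ + pKa₂) = ½(2.13 + 7.22) = 4.67.

pH = 4.67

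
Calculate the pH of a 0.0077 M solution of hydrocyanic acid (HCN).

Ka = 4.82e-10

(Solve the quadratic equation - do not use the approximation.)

x² + Ka×x - Ka×C = 0. Using quadratic formula: [H⁺] = 1.9263e-06

pH = 5.72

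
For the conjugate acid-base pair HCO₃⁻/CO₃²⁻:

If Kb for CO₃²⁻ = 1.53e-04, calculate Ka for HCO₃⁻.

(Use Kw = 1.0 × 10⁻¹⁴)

For a conjugate pair Ka × Kb = Kw, so Ka = Kw/Kb = 1.0 × 10⁻¹⁴ / 1.53e-04 = 6.54e-11.

K_a = 6.54e-11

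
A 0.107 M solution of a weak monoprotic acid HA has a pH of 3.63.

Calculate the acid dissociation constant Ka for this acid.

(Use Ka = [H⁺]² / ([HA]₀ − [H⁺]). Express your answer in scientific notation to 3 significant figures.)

[H⁺] = 10^(−pH) = 10^(−3.63) = 2.344e-04 M. For HA ⇌ H⁺ + A⁻, Ka = [H⁺][A⁻]/[HA] = [H⁺]² / ([HA]₀ − [H⁺]) = (2.344e-04)² / (0.107 − 2.344e-04) = 5.15e-07.

K_a = 5.15e-07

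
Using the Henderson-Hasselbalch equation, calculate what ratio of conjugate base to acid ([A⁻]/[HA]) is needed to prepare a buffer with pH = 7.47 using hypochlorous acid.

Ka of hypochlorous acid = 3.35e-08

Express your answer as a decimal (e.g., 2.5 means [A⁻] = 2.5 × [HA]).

pKa = -log(3.35e-08) = 7.4750. pH = pKa + log([A⁻]/[HA]), so log([A⁻]/[HA]) = pH − pKa = 7.47 − 7.4750 = -0.0050. [A⁻]/[HA] = 10^(-0.0050) = 0.989

[A⁻]/[HA] = 0.989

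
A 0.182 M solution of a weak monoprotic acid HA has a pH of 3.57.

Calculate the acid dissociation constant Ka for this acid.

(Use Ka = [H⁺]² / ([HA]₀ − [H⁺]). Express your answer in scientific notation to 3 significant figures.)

[H⁺] = 10^(−pH) = 10^(−3.57) = 2.692e-04 M. For HA ⇌ H⁺ + A⁻, Ka = [H⁺][A⁻]/[HA] = [H⁺]² / ([HA]₀ − [H⁺]) = (2.692e-04)² / (0.182 − 2.692e-04) = 3.99e-07.

K_a = 3.99e-07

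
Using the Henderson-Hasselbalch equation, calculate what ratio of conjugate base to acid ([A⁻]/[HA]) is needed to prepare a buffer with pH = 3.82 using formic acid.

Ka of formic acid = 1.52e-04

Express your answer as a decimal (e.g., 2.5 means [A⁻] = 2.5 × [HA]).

pKa = -log(1.52e-04) = 3.8182. pH = pKa + log([A⁻]/[HA]), so log([A⁻]/[HA]) = pH − pKa = 3.82 − 3.8182 = 0.0018. [A⁻]/[HA] = 10^(0.0018) = 1.00

[A⁻]/[HA] = 1.00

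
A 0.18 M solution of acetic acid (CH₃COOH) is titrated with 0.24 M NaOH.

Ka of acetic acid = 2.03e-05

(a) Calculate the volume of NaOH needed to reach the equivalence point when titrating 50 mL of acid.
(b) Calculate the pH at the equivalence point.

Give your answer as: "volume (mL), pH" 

moles acid = 0.18 × 50/1000 = 0.009 mol; V_base = moles/0.24 × 1000 = 37.5 mL. At equivalence only the conjugate base is present: [A⁻] = 0.009/0.087 = 1.0286e-01 M. Kb = Kw/Ka = 4.93e-10; [OH⁻] = √(Kb × [A⁻]) = 7.1182e-06; pOH = 5.15; pH = 14 - pOH = 8.85.

V = 37.5 mL, pH = 8.85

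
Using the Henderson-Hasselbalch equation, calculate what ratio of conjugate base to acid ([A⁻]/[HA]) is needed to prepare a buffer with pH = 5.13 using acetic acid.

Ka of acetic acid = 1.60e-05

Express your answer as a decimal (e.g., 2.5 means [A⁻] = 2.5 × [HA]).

pKa = -log(1.60e-05) = 4.7959. pH = pKa + log([A⁻]/[HA]), so log([A⁻]/[HA]) = pH − pKa = 5.13 − 4.7959 = 0.3341. [A⁻]/[HA] = 10^(0.3341) = 2.16

[A⁻]/[HA] = 2.16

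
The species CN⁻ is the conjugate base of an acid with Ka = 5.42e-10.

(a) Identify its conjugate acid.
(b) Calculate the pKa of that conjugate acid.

(a) The conjugate acid is formed by adding one H⁺ to CN⁻, giving HCN. (b) pKa = -log(Ka) = -log(5.42e-10) = 9.27.

Conjugate acid: HCN; pK_a = 9.27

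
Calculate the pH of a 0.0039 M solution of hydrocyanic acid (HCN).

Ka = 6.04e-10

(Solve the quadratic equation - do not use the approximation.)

x² + Ka×x - Ka×C = 0. Using quadratic formula: [H⁺] = 1.5345e-06

pH = 5.81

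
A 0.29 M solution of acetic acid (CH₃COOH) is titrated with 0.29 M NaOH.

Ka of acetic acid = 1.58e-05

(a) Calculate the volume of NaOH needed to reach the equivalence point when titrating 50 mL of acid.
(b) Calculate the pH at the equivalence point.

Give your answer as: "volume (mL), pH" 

moles acid = 0.29 × 50/1000 = 0.0145 mol; V_base = moles/0.29 × 1000 = 50.0 mL. At equivalence only the conjugate base is present: [A⁻] = 0.0145/0.100 = 1.4500e-01 M. Kb = Kw/Ka = 6.33e-10; [OH⁻] = √(Kb × [A⁻]) = 9.5798e-06; pOH = 5.02; pH = 14 - pOH = 8.98.

V = 50.0 mL, pH = 8.98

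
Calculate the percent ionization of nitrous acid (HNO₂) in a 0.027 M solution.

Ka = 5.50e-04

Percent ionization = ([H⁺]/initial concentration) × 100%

Using Ka equilibrium: x² + Ka×x - Ka×C = 0. Solving: [H⁺] = 3.5884e-03. Percent = (3.5884e-03/0.027) × 100

Percent ionization = 13.3%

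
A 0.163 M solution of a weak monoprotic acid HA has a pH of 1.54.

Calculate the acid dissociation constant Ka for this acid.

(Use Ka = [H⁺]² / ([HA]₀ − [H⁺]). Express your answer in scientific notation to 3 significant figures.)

[H⁺] = 10^(−pH) = 10^(−1.54) = 2.884e-02 M. For HA ⇌ H⁺ + A⁻, Ka = [H⁺][A⁻]/[HA] = [H⁺]² / ([HA]₀ − [H⁺]) = (2.884e-02)² / (0.163 − 2.884e-02) = 6.20e-03.

K_a = 6.20e-03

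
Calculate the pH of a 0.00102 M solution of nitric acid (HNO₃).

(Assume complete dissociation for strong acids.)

[H⁺] = 0.00102 M for strong acid. pH = -log[H⁺] = -log(0.00102)

pH = 2.99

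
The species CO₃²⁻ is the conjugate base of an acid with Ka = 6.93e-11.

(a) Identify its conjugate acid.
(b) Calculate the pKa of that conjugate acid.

(a) The conjugate acid is formed by adding one H⁺ to CO₃²⁻, giving HCO₃⁻. (b) pKa = -log(Ka) = -log(6.93e-11) = 10.16.

Conjugate acid: HCO₃⁻; pK_a = 10.16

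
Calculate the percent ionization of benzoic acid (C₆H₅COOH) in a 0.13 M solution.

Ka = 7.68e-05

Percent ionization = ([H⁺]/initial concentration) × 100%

Using Ka equilibrium: x² + Ka×x - Ka×C = 0. Solving: [H⁺] = 3.1216e-03. Percent = (3.1216e-03/0.13) × 100

Percent ionization = 2.4%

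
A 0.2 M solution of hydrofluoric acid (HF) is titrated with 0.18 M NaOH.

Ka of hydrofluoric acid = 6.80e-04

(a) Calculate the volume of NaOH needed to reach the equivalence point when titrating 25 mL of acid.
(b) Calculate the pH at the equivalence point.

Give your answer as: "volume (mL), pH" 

moles acid = 0.2 × 25/1000 = 0.005 mol; V_base = moles/0.18 × 1000 = 27.8 mL. At equivalence only the conjugate base is present: [A⁻] = 0.005/0.053 = 9.4737e-02 M. Kb = Kw/Ka = 1.47e-11; [OH⁻] = √(Kb × [A⁻]) = 1.1803e-06; pOH = 5.93; pH = 14 - pOH = 8.07.

V = 27.8 mL, pH = 8.07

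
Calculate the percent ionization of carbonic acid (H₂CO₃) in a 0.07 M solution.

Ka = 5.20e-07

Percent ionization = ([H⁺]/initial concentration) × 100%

Using Ka equilibrium: x² + Ka×x - Ka×C = 0. Solving: [H⁺] = 1.9053e-04. Percent = (1.9053e-04/0.07) × 100

Percent ionization = 0.272%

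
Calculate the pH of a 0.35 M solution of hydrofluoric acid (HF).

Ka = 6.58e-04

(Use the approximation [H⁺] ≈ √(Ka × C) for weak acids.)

[H⁺] = √(Ka × C) = √(6.58e-04 × 0.35) = 1.5176e-02. pH = -log(1.5176e-02)

pH = 1.82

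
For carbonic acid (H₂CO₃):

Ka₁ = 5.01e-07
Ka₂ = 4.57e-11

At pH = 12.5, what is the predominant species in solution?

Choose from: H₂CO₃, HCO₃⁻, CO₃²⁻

pKa₁ = 6.30, pKa₂ = 10.34. For a polyprotic acid the predominant species crosses at each pKa: below pKa_n the protonated form dominates, above it the deprotonated form does. At pH = 12.5, the predominant species is CO₃²⁻.

CO₃²⁻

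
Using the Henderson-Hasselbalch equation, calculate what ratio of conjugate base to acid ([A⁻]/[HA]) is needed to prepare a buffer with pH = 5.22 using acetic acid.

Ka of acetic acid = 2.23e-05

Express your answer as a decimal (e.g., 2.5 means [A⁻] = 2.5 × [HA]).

pKa = -log(2.23e-05) = 4.6517. pH = pKa + log([A⁻]/[HA]), so log([A⁻]/[HA]) = pH − pKa = 5.22 − 4.6517 = 0.5683. [A⁻]/[HA] = 10^(0.5683) = 3.70

[A⁻]/[HA] = 3.70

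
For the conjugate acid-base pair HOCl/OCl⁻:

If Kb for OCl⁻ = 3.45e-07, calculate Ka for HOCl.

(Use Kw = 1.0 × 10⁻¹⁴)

For a conjugate pair Ka × Kb = Kw, so Ka = Kw/Kb = 1.0 × 10⁻¹⁴ / 3.45e-07 = 2.90e-08.

K_a = 2.90e-08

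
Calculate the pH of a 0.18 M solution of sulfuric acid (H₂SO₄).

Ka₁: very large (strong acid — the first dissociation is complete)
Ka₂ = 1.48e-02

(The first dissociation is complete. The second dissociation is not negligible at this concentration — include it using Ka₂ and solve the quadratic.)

First dissociation is complete: [H⁺]₀ = [HSO₄⁻]₀ = C = 0.18 M. Second dissociation HSO₄⁻ ⇌ H⁺ + SO₄²⁻: let x = [SO₄²⁻]. Ka₂ = (C + x)·x / (C − x) = 1.48e-02 → x² + (C + Ka₂)·x − Ka₂·C = 0 → x² + 0.19480·x − 2.664e-03 = 0. x = (−0.19480 + √(0.19480² + 4 × 2.664e-03)) / 2 = 1.2830e-02 M. [H⁺] = C + x = 0.18 + 1.2830e-02 = 1.9283e-01 M. pH = -log(1.9283e-01) = 0.71.

pH = 0.71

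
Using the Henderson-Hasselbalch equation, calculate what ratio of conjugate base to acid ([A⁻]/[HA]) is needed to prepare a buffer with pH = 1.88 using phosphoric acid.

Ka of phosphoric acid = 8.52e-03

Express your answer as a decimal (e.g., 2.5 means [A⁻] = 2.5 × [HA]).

pKa = -log(8.52e-03) = 2.0696. pH = pKa + log([A⁻]/[HA]), so log([A⁻]/[HA]) = pH − pKa = 1.88 − 2.0696 = -0.1896. [A⁻]/[HA] = 10^(-0.1896) = 0.646

[A⁻]/[HA] = 0.646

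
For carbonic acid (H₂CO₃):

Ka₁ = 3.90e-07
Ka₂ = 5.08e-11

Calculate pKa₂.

pKa₂ = -log(Ka₂) = -log(5.08e-11) = 10.29.

pK_{a2} = 10.29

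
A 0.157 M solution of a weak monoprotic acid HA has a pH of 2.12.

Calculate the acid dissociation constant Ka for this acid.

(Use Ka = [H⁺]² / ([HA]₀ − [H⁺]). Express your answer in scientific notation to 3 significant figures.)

[H⁺] = 10^(−pH) = 10^(−2.12) = 7.586e-03 M. For HA ⇌ H⁺ + A⁻, Ka = [H⁺][A⁻]/[HA] = [H⁺]² / ([HA]₀ − [H⁺]) = (7.586e-03)² / (0.157 − 7.586e-03) = 3.85e-04.

K_a = 3.85e-04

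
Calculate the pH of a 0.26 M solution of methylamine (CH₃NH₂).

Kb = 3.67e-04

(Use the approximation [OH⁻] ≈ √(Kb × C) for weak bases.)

[OH⁻] = √(Kb × C) = √(3.67e-04 × 0.26) = 9.7683e-03. pOH = 2.01, pH = 14 - pOH

pH = 11.99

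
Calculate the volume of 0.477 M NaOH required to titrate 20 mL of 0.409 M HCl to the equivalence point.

At equivalence: moles acid = moles base. moles HCl = 0.409 × 20/1000 = 0.00818 mol. V_base = moles / 0.477 × 1000 = 17.1 mL.

V_{base} = 17.1 mL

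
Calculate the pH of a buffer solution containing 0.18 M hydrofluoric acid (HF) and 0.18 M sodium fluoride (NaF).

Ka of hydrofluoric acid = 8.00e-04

pKa = -log(8.00e-04) = 3.10. pH = pKa + log([A⁻]/[HA]) = 3.10 + log(0.18/0.18)

pH = 3.10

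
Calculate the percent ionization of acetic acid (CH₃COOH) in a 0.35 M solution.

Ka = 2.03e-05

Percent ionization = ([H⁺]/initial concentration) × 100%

Using Ka equilibrium: x² + Ka×x - Ka×C = 0. Solving: [H⁺] = 2.6554e-03. Percent = (2.6554e-03/0.35) × 100

Percent ionization = 0.759%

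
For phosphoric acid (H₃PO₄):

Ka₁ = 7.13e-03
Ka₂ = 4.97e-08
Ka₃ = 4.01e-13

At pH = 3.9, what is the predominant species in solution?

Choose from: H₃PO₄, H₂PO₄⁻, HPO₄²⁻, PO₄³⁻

pKa₁ = 2.15, pKa₂ = 7.30, pKa₃ = 12.40. For a polyprotic acid the predominant species crosses at each pKa: below pKa_n the protonated form dominates, above it the deprotonated form does. At pH = 3.9, the predominant species is H₂PO₄⁻.

H₂PO₄⁻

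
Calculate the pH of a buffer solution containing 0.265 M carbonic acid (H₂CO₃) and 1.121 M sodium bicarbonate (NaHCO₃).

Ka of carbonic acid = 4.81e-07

pKa = -log(4.81e-07) = 6.32. pH = pKa + log([A⁻]/[HA]) = 6.32 + log(1.121/0.265)

pH = 6.94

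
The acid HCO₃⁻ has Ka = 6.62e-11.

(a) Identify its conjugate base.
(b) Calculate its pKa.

(a) The conjugate base is formed by removing one H⁺ from HCO₃⁻, giving CO₃²⁻. (b) pKa = -log(Ka) = -log(6.62e-11) = 10.18.

Conjugate base: CO₃²⁻; pK_a = 10.18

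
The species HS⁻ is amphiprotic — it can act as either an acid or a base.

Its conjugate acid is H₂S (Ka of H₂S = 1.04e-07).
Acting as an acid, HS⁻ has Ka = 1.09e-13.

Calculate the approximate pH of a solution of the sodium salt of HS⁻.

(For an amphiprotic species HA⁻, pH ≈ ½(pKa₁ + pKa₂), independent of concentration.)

pKa₁ = -log(1.04e-07) = 6.98; pKa₂ = -log(1.09e-13) = 12.96. For an amphiprotic species, pH ≈ ½(pKa₁ + pKa₂) = ½(6.98 + 12.96) = 9.97.

pH = 9.97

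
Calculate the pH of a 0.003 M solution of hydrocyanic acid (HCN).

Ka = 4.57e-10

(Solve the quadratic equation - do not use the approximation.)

x² + Ka×x - Ka×C = 0. Using quadratic formula: [H⁺] = 1.1707e-06

pH = 5.93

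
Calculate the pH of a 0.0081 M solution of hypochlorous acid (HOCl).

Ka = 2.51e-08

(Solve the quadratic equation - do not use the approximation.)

x² + Ka×x - Ka×C = 0. Using quadratic formula: [H⁺] = 1.4246e-05

pH = 4.85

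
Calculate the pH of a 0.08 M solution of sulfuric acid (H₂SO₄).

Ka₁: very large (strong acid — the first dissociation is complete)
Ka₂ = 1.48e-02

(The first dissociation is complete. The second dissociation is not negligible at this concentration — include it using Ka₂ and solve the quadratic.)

First dissociation is complete: [H⁺]₀ = [HSO₄⁻]₀ = C = 0.08 M. Second dissociation HSO₄⁻ ⇌ H⁺ + SO₄²⁻: let x = [SO₄²⁻]. Ka₂ = (C + x)·x / (C − x) = 1.48e-02 → x² + (C + Ka₂)·x − Ka₂·C = 0 → x² + 0.09480·x − 1.184e-03 = 0. x = (−0.09480 + √(0.09480² + 4 × 1.184e-03)) / 2 = 1.1173e-02 M. [H⁺] = C + x = 0.08 + 1.1173e-02 = 9.1173e-02 M. pH = -log(9.1173e-02) = 1.04.

pH = 1.04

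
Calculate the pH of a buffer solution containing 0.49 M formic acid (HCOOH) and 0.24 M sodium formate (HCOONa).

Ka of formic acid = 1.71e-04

pKa = -log(1.71e-04) = 3.77. pH = pKa + log([A⁻]/[HA]) = 3.77 + log(0.24/0.49)

pH = 3.46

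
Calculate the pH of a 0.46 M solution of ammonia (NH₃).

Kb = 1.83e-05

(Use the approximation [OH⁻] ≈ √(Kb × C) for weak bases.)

[OH⁻] = √(Kb × C) = √(1.83e-05 × 0.46) = 2.9014e-03. pOH = 2.54, pH = 14 - pOH

pH = 11.46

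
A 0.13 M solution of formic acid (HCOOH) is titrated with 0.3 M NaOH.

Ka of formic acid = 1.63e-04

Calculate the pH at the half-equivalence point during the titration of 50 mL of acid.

At half-equivalence [HA] = [A⁻], so Henderson-Hasselbalch gives pH = pKa = -log(1.63e-04) = 3.79.

pH = pKa = 3.79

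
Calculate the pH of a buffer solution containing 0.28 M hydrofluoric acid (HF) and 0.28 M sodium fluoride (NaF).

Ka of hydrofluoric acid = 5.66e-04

pKa = -log(5.66e-04) = 3.25. pH = pKa + log([A⁻]/[HA]) = 3.25 + log(0.28/0.28)

pH = 3.25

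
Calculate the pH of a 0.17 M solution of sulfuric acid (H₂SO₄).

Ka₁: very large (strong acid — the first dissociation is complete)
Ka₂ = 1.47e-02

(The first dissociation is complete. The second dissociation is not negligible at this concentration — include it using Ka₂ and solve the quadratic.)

First dissociation is complete: [H⁺]₀ = [HSO₄⁻]₀ = C = 0.17 M. Second dissociation HSO₄⁻ ⇌ H⁺ + SO₄²⁻: let x = [SO₄²⁻]. Ka₂ = (C + x)·x / (C − x) = 1.47e-02 → x² + (C + Ka₂)·x − Ka₂·C = 0 → x² + 0.18470·x − 2.499e-03 = 0. x = (−0.18470 + √(0.18470² + 4 × 2.499e-03)) / 2 = 1.2662e-02 M. [H⁺] = C + x = 0.17 + 1.2662e-02 = 1.8266e-01 M. pH = -log(1.8266e-01) = 0.74.

pH = 0.74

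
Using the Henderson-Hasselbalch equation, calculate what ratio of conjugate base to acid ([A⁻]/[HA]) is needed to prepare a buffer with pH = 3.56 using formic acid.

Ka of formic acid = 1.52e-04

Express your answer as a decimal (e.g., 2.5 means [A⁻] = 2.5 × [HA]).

pKa = -log(1.52e-04) = 3.8182. pH = pKa + log([A⁻]/[HA]), so log([A⁻]/[HA]) = pH − pKa = 3.56 − 3.8182 = -0.2582. [A⁻]/[HA] = 10^(-0.2582) = 0.552

[A⁻]/[HA] = 0.552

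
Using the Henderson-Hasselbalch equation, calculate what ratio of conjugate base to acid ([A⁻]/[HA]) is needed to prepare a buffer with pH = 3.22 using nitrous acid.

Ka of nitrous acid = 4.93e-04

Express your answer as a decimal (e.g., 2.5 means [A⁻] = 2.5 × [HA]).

pKa = -log(4.93e-04) = 3.3072. pH = pKa + log([A⁻]/[HA]), so log([A⁻]/[HA]) = pH − pKa = 3.22 − 3.3072 = -0.0872. [A⁻]/[HA] = 10^(-0.0872) = 0.818

[A⁻]/[HA] = 0.818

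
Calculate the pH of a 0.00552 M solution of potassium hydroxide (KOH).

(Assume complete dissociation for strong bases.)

[OH⁻] = 0.00552 M for strong base. pOH = -log[OH⁻] = 2.26, pH = 14 - pOH

pH = 11.74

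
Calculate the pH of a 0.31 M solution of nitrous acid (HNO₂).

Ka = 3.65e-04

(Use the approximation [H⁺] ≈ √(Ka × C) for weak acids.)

[H⁺] = √(Ka × C) = √(3.65e-04 × 0.31) = 1.0637e-02. pH = -log(1.0637e-02)

pH = 1.97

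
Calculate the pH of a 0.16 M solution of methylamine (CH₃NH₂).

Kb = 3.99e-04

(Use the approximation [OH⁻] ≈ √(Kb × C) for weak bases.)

[OH⁻] = √(Kb × C) = √(3.99e-04 × 0.16) = 7.9900e-03. pOH = 2.10, pH = 14 - pOH

pH = 11.90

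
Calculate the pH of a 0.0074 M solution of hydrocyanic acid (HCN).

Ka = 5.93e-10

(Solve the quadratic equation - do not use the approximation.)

x² + Ka×x - Ka×C = 0. Using quadratic formula: [H⁺] = 2.0945e-06

pH = 5.68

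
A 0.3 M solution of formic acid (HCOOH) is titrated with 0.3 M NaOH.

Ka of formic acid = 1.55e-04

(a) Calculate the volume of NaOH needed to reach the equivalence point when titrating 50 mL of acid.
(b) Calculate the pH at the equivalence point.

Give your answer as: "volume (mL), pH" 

moles acid = 0.3 × 50/1000 = 0.015 mol; V_base = moles/0.3 × 1000 = 50.0 mL. At equivalence only the conjugate base is present: [A⁻] = 0.015/0.100 = 1.5000e-01 M. Kb = Kw/Ka = 6.45e-11; [OH⁻] = √(Kb × [A⁻]) = 3.1109e-06; pOH = 5.51; pH = 14 - pOH = 8.49.

V = 50.0 mL, pH = 8.49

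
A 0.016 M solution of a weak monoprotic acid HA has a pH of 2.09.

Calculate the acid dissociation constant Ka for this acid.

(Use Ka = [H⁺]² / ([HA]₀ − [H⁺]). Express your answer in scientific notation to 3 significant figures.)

[H⁺] = 10^(−pH) = 10^(−2.09) = 8.128e-03 M. For HA ⇌ H⁺ + A⁻, Ka = [H⁺][A⁻]/[HA] = [H⁺]² / ([HA]₀ − [H⁺]) = (8.128e-03)² / (0.016 − 8.128e-03) = 8.39e-03.

K_a = 8.39e-03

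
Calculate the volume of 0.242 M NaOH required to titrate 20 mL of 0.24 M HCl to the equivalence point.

At equivalence: moles acid = moles base. moles HCl = 0.24 × 20/1000 = 0.0048 mol. V_base = moles / 0.242 × 1000 = 19.8 mL.

V_{base} = 19.8 mL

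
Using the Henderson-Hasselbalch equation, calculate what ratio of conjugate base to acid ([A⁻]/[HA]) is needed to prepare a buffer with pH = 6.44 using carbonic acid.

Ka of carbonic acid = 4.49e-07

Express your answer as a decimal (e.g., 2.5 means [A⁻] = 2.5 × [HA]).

pKa = -log(4.49e-07) = 6.3478. pH = pKa + log([A⁻]/[HA]), so log([A⁻]/[HA]) = pH − pKa = 6.44 − 6.3478 = 0.0922. [A⁻]/[HA] = 10^(0.0922) = 1.24

[A⁻]/[HA] = 1.24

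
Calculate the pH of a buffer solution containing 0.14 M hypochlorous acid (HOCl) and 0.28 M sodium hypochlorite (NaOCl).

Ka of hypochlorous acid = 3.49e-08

pKa = -log(3.49e-08) = 7.46. pH = pKa + log([A⁻]/[HA]) = 7.46 + log(0.28/0.14)

pH = 7.76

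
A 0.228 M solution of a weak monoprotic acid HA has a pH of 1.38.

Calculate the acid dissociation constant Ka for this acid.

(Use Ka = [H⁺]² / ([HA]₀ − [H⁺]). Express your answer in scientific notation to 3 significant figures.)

[H⁺] = 10^(−pH) = 10^(−1.38) = 4.169e-02 M. For HA ⇌ H⁺ + A⁻, Ka = [H⁺][A⁻]/[HA] = [H⁺]² / ([HA]₀ − [H⁺]) = (4.169e-02)² / (0.228 − 4.169e-02) = 9.33e-03.

K_a = 9.33e-03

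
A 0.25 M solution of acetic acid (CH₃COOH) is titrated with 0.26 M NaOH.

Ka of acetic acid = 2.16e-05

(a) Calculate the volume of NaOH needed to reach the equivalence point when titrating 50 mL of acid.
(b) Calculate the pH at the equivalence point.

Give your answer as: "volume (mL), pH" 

moles acid = 0.25 × 50/1000 = 0.0125 mol; V_base = moles/0.26 × 1000 = 48.1 mL. At equivalence only the conjugate base is present: [A⁻] = 0.0125/0.098 = 1.2745e-01 M. Kb = Kw/Ka = 4.63e-10; [OH⁻] = √(Kb × [A⁻]) = 7.6815e-06; pOH = 5.11; pH = 14 - pOH = 8.89.

V = 48.1 mL, pH = 8.89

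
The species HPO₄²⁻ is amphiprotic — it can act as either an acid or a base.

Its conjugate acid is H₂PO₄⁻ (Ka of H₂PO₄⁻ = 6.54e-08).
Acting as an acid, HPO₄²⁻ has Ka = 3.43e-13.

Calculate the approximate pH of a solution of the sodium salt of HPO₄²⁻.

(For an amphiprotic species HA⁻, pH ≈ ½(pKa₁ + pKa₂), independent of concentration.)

pKa₁ = -log(6.54e-08) = 7.18; pKa₂ = -log(3.43e-13) = 12.46. For an amphiprotic species, pH ≈ ½(pKa₁ + pKa₂) = ½(7.18 + 12.46) = 9.82.

pH = 9.82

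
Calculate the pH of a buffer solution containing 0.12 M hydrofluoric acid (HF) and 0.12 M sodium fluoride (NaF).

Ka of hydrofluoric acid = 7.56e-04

pKa = -log(7.56e-04) = 3.12. pH = pKa + log([A⁻]/[HA]) = 3.12 + log(0.12/0.12)

pH = 3.12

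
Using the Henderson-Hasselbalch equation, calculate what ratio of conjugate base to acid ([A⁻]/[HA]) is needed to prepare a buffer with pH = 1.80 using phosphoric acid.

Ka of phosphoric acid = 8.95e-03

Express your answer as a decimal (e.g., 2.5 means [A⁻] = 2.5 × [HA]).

pKa = -log(8.95e-03) = 2.0482. pH = pKa + log([A⁻]/[HA]), so log([A⁻]/[HA]) = pH − pKa = 1.80 − 2.0482 = -0.2482. [A⁻]/[HA] = 10^(-0.2482) = 0.565

[A⁻]/[HA] = 0.565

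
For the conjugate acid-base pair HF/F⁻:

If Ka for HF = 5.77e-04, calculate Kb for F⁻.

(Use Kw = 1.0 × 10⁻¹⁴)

For a conjugate pair Ka × Kb = Kw, so Kb = Kw/Ka = 1.0 × 10⁻¹⁴ / 5.77e-04 = 1.73e-11.

K_b = 1.73e-11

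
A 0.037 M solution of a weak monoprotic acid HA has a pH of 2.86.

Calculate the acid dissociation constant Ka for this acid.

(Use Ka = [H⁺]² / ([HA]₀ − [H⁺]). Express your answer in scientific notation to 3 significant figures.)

[H⁺] = 10^(−pH) = 10^(−2.86) = 1.380e-03 M. For HA ⇌ H⁺ + A⁻, Ka = [H⁺][A⁻]/[HA] = [H⁺]² / ([HA]₀ − [H⁺]) = (1.380e-03)² / (0.037 − 1.380e-03) = 5.35e-05.

K_a = 5.35e-05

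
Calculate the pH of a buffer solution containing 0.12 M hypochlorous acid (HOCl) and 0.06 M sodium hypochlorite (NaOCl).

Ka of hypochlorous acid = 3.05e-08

pKa = -log(3.05e-08) = 7.52. pH = pKa + log([A⁻]/[HA]) = 7.52 + log(0.06/0.12)

pH = 7.21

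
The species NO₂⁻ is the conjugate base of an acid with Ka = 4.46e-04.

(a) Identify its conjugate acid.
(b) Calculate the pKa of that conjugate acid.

(a) The conjugate acid is formed by adding one H⁺ to NO₂⁻, giving HNO₂. (b) pKa = -log(Ka) = -log(4.46e-04) = 3.35.

Conjugate acid: HNO₂; pK_a = 3.35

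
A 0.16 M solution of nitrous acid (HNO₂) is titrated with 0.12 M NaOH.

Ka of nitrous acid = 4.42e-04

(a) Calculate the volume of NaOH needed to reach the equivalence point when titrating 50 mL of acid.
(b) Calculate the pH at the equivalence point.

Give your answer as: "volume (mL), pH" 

moles acid = 0.16 × 50/1000 = 0.008 mol; V_base = moles/0.12 × 1000 = 66.7 mL. At equivalence only the conjugate base is present: [A⁻] = 0.008/0.117 = 6.8571e-02 M. Kb = Kw/Ka = 2.26e-11; [OH⁻] = √(Kb × [A⁻]) = 1.2455e-06; pOH = 5.90; pH = 14 - pOH = 8.10.

V = 66.7 mL, pH = 8.10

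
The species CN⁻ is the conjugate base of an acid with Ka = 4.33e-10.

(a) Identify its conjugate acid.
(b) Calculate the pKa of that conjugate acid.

(a) The conjugate acid is formed by adding one H⁺ to CN⁻, giving HCN. (b) pKa = -log(Ka) = -log(4.33e-10) = 9.36.

Conjugate acid: HCN; pK_a = 9.36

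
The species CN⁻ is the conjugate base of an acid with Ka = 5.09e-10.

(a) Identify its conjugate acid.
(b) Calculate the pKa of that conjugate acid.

(a) The conjugate acid is formed by adding one H⁺ to CN⁻, giving HCN. (b) pKa = -log(Ka) = -log(5.09e-10) = 9.29.

Conjugate acid: HCN; pK_a = 9.29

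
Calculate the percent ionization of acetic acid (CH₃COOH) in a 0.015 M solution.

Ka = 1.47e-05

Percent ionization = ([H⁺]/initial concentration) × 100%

Using Ka equilibrium: x² + Ka×x - Ka×C = 0. Solving: [H⁺] = 4.6228e-04. Percent = (4.6228e-04/0.015) × 100

Percent ionization = 3.08%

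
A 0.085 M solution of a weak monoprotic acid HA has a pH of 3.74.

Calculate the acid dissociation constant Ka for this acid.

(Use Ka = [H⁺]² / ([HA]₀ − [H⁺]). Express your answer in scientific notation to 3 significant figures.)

[H⁺] = 10^(−pH) = 10^(−3.74) = 1.820e-04 M. For HA ⇌ H⁺ + A⁻, Ka = [H⁺][A⁻]/[HA] = [H⁺]² / ([HA]₀ − [H⁺]) = (1.820e-04)² / (0.085 − 1.820e-04) = 3.90e-07.

K_a = 3.90e-07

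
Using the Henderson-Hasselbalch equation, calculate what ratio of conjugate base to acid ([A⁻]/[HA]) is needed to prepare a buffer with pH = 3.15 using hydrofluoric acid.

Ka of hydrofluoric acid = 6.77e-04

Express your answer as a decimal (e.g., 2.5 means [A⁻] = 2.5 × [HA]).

pKa = -log(6.77e-04) = 3.1694. pH = pKa + log([A⁻]/[HA]), so log([A⁻]/[HA]) = pH − pKa = 3.15 − 3.1694 = -0.0194. [A⁻]/[HA] = 10^(-0.0194) = 0.956

[A⁻]/[HA] = 0.956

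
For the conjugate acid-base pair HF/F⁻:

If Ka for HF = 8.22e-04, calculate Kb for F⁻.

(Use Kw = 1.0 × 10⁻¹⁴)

For a conjugate pair Ka × Kb = Kw, so Kb = Kw/Ka = 1.0 × 10⁻¹⁴ / 8.22e-04 = 1.22e-11.

K_b = 1.22e-11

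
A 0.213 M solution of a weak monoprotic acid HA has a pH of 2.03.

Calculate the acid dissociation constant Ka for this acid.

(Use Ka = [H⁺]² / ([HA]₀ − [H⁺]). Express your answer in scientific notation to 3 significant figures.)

[H⁺] = 10^(−pH) = 10^(−2.03) = 9.333e-03 M. For HA ⇌ H⁺ + A⁻, Ka = [H⁺][A⁻]/[HA] = [H⁺]² / ([HA]₀ − [H⁺]) = (9.333e-03)² / (0.213 − 9.333e-03) = 4.28e-04.

K_a = 4.28e-04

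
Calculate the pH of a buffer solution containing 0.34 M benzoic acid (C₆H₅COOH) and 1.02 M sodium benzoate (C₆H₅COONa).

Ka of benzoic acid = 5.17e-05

pKa = -log(5.17e-05) = 4.29. pH = pKa + log([A⁻]/[HA]) = 4.29 + log(1.02/0.34)

pH = 4.76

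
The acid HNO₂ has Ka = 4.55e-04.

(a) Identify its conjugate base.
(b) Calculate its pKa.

(a) The conjugate base is formed by removing one H⁺ from HNO₂, giving NO₂⁻. (b) pKa = -log(Ka) = -log(4.55e-04) = 3.34.

Conjugate base: NO₂⁻; pK_a = 3.34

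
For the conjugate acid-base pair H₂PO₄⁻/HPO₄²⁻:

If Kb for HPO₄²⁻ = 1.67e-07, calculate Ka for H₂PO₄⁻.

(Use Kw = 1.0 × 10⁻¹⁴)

For a conjugate pair Ka × Kb = Kw, so Ka = Kw/Kb = 1.0 × 10⁻¹⁴ / 1.67e-07 = 5.99e-08.

K_a = 5.99e-08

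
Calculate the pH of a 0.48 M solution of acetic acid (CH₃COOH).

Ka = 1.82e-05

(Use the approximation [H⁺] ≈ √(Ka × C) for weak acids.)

[H⁺] = √(Ka × C) = √(1.82e-05 × 0.48) = 2.9557e-03. pH = -log(2.9557e-03)

pH = 2.53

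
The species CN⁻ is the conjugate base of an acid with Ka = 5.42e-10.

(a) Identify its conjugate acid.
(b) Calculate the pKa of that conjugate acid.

(a) The conjugate acid is formed by adding one H⁺ to CN⁻, giving HCN. (b) pKa = -log(Ka) = -log(5.42e-10) = 9.27.

Conjugate acid: HCN; pK_a = 9.27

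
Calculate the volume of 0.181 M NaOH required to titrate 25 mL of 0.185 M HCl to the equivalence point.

At equivalence: moles acid = moles base. moles HCl = 0.185 × 25/1000 = 0.004625 mol. V_base = moles / 0.181 × 1000 = 25.6 mL.

V_{base} = 25.6 mL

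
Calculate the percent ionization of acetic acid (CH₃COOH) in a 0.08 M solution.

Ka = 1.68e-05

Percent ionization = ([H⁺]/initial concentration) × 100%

Using Ka equilibrium: x² + Ka×x - Ka×C = 0. Solving: [H⁺] = 1.1509e-03. Percent = (1.1509e-03/0.08) × 100

Percent ionization = 1.44%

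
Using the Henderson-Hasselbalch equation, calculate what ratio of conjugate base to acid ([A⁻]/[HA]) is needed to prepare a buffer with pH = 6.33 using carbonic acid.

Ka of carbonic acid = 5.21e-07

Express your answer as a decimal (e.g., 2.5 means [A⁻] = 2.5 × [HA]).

pKa = -log(5.21e-07) = 6.2832. pH = pKa + log([A⁻]/[HA]), so log([A⁻]/[HA]) = pH − pKa = 6.33 − 6.2832 = 0.0468. [A⁻]/[HA] = 10^(0.0468) = 1.11

[A⁻]/[HA] = 1.11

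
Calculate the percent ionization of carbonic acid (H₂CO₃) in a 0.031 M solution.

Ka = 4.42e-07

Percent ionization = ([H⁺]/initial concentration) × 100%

Using Ka equilibrium: x² + Ka×x - Ka×C = 0. Solving: [H⁺] = 1.1683e-04. Percent = (1.1683e-04/0.031) × 100

Percent ionization = 0.377%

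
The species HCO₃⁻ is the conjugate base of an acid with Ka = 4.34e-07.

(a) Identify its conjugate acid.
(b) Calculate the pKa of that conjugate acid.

(a) The conjugate acid is formed by adding one H⁺ to HCO₃⁻, giving H₂CO₃. (b) pKa = -log(Ka) = -log(4.34e-07) = 6.36.

Conjugate acid: H₂CO₃; pK_a = 6.36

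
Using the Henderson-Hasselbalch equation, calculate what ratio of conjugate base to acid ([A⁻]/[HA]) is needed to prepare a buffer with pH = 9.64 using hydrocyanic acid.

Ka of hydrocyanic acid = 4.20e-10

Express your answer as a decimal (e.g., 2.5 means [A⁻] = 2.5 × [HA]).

pKa = -log(4.20e-10) = 9.3768. pH = pKa + log([A⁻]/[HA]), so log([A⁻]/[HA]) = pH − pKa = 9.64 − 9.3768 = 0.2632. [A⁻]/[HA] = 10^(0.2632) = 1.83

[A⁻]/[HA] = 1.83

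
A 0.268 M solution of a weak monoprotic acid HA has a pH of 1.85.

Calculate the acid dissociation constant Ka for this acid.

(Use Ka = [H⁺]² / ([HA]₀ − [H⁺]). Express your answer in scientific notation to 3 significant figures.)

[H⁺] = 10^(−pH) = 10^(−1.85) = 1.413e-02 M. For HA ⇌ H⁺ + A⁻, Ka = [H⁺][A⁻]/[HA] = [H⁺]² / ([HA]₀ − [H⁺]) = (1.413e-02)² / (0.268 − 1.413e-02) = 7.86e-04.

K_a = 7.86e-04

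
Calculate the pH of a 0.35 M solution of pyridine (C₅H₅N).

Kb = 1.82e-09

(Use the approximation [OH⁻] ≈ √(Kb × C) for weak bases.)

[OH⁻] = √(Kb × C) = √(1.82e-09 × 0.35) = 2.5239e-05. pOH = 4.60, pH = 14 - pOH

pH = 9.40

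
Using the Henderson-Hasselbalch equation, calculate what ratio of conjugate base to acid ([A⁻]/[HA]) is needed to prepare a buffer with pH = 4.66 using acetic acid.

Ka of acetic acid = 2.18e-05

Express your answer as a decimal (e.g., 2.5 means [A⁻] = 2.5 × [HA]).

pKa = -log(2.18e-05) = 4.6615. pH = pKa + log([A⁻]/[HA]), so log([A⁻]/[HA]) = pH − pKa = 4.66 − 4.6615 = -0.0015. [A⁻]/[HA] = 10^(-0.0015) = 0.996

[A⁻]/[HA] = 0.996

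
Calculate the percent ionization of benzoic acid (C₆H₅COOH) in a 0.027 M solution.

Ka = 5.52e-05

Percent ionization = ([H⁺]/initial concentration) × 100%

Using Ka equilibrium: x² + Ka×x - Ka×C = 0. Solving: [H⁺] = 1.1935e-03. Percent = (1.1935e-03/0.027) × 100

Percent ionization = 4.42%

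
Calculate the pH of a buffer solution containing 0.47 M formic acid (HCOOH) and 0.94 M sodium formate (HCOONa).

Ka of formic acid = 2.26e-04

pKa = -log(2.26e-04) = 3.65. pH = pKa + log([A⁻]/[HA]) = 3.65 + log(0.94/0.47)

pH = 3.95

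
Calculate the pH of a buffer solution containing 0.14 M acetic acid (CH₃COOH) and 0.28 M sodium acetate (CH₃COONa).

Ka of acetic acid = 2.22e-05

pKa = -log(2.22e-05) = 4.65. pH = pKa + log([A⁻]/[HA]) = 4.65 + log(0.28/0.14)

pH = 4.95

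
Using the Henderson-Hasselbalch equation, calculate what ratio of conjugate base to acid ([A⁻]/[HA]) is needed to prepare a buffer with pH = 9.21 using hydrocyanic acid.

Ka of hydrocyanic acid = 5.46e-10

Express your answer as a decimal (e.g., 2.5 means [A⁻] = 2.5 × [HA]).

pKa = -log(5.46e-10) = 9.2628. pH = pKa + log([A⁻]/[HA]), so log([A⁻]/[HA]) = pH − pKa = 9.21 − 9.2628 = -0.0528. [A⁻]/[HA] = 10^(-0.0528) = 0.886

[A⁻]/[HA] = 0.886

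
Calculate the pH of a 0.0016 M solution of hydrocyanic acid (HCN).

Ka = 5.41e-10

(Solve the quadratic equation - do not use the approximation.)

x² + Ka×x - Ka×C = 0. Using quadratic formula: [H⁺] = 9.3011e-07

pH = 6.03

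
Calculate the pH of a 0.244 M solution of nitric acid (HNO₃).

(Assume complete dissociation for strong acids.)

[H⁺] = 0.244 M for strong acid. pH = -log[H⁺] = -log(0.244)

pH = 0.61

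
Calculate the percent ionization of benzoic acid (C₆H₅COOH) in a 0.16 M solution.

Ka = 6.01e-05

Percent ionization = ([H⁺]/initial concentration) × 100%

Using Ka equilibrium: x² + Ka×x - Ka×C = 0. Solving: [H⁺] = 3.0711e-03. Percent = (3.0711e-03/0.16) × 100

Percent ionization = 1.92%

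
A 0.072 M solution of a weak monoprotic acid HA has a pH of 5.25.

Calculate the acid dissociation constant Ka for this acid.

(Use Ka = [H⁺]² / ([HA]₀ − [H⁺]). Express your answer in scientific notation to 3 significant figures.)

[H⁺] = 10^(−pH) = 10^(−5.25) = 5.623e-06 M. For HA ⇌ H⁺ + A⁻, Ka = [H⁺][A⁻]/[HA] = [H⁺]² / ([HA]₀ − [H⁺]) = (5.623e-06)² / (0.072 − 5.623e-06) = 4.39e-10.

K_a = 4.39e-10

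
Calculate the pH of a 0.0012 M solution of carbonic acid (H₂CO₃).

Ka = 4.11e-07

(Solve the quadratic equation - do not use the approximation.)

x² + Ka×x - Ka×C = 0. Using quadratic formula: [H⁺] = 2.2004e-05

pH = 4.66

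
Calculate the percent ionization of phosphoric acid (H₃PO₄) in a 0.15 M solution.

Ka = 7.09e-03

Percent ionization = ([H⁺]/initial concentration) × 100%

Using Ka equilibrium: x² + Ka×x - Ka×C = 0. Solving: [H⁺] = 2.9258e-02. Percent = (2.9258e-02/0.15) × 100

Percent ionization = 19.5%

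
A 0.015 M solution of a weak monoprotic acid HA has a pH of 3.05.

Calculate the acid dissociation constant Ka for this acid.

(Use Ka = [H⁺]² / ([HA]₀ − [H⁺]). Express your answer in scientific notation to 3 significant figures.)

[H⁺] = 10^(−pH) = 10^(−3.05) = 8.913e-04 M. For HA ⇌ H⁺ + A⁻, Ka = [H⁺][A⁻]/[HA] = [H⁺]² / ([HA]₀ − [H⁺]) = (8.913e-04)² / (0.015 − 8.913e-04) = 5.63e-05.

K_a = 5.63e-05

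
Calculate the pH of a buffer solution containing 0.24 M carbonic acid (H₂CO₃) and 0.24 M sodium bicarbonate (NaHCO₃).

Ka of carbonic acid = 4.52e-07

pKa = -log(4.52e-07) = 6.34. pH = pKa + log([A⁻]/[HA]) = 6.34 + log(0.24/0.24)

pH = 6.34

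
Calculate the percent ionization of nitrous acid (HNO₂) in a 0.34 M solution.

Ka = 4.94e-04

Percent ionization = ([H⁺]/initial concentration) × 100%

Using Ka equilibrium: x² + Ka×x - Ka×C = 0. Solving: [H⁺] = 1.2715e-02. Percent = (1.2715e-02/0.34) × 100

Percent ionization = 3.74%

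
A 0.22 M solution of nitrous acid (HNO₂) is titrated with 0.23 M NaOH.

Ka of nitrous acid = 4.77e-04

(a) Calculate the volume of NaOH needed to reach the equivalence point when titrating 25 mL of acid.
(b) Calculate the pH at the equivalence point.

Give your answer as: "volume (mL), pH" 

moles acid = 0.22 × 25/1000 = 0.0055 mol; V_base = moles/0.23 × 1000 = 23.9 mL. At equivalence only the conjugate base is present: [A⁻] = 0.0055/0.049 = 1.1244e-01 M. Kb = Kw/Ka = 2.10e-11; [OH⁻] = √(Kb × [A⁻]) = 1.5354e-06; pOH = 5.81; pH = 14 - pOH = 8.19.

V = 23.9 mL, pH = 8.19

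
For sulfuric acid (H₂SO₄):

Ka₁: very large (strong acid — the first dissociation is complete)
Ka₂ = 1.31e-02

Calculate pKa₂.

pKa₂ = -log(Ka₂) = -log(1.31e-02) = 1.88.

pK_{a2} = 1.88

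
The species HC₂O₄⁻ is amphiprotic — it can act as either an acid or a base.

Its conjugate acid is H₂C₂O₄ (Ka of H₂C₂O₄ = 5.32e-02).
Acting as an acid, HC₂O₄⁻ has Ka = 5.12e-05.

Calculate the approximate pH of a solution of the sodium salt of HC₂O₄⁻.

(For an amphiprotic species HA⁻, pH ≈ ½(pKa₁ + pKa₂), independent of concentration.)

pKa₁ = -log(5.32e-02) = 1.27; pKa₂ = -log(5.12e-05) = 4.29. For an amphiprotic species, pH ≈ ½(pKa₁ + pKa₂) = ½(1.27 + 4.29) = 2.78.

pH = 2.78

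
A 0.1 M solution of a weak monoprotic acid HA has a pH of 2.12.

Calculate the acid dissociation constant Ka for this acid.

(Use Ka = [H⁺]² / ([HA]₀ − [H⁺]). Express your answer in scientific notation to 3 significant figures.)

[H⁺] = 10^(−pH) = 10^(−2.12) = 7.586e-03 M. For HA ⇌ H⁺ + A⁻, Ka = [H⁺][A⁻]/[HA] = [H⁺]² / ([HA]₀ − [H⁺]) = (7.586e-03)² / (0.1 − 7.586e-03) = 6.23e-04.

K_a = 6.23e-04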